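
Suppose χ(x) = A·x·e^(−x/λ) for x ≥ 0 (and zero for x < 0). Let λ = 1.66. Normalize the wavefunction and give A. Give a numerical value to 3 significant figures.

A ≈ 0.935

The normalization condition is ∫|χ|² dx = 1 from 0 to ∞.
∫|χ|² dx = A²·(λ^3/4).
Hence A² = 1/[λ^3/4].
With λ = 1.66: A² = 0.8745 and A = 0.9351.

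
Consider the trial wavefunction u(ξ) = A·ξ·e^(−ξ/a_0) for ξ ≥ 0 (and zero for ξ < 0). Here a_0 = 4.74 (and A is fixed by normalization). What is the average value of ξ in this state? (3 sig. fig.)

⟨ξ⟩ ≈ 7.11

By definition ⟨ξ⟩ = ∫ ξ |u(ξ)|² dξ.
Evaluating both integrals, ⟨ξ⟩ = 3·a_0/2.
Putting a_0 = 4.74 gives 7.110.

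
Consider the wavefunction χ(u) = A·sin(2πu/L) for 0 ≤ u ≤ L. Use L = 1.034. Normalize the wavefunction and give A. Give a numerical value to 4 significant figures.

We need A² ∫|f|² du = 1, taking the integral from 0 to L.
Using sin²θ = (1 − cos 2θ)/2, ∫|χ|² du = A²·(L/2).
So A² = (L/2)^(−1).
With L = 1.034: A² = 1.9342 and A = 1.3908.

A ≈ 1.391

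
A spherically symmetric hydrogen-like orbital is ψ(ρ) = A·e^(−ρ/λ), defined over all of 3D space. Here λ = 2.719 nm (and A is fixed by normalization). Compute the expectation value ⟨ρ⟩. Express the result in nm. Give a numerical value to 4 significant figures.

By definition ⟨ρ⟩ = ∫ ρ |ψ(ρ)|² 4πρ² dρ.
Since the A² factors cancel between numerator and denominator, ⟨ρ⟩ = 3·λ/2.
Putting λ = 2.719 gives 4.0785.

⟨ρ⟩ ≈ 4.079 nm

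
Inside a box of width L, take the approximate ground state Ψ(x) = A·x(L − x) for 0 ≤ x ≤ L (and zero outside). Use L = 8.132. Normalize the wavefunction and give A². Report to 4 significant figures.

The normalization condition is ∫|Ψ|² dx = 1 from 0 to L.
Expanding the polynomial and integrating term by term, carrying out the integral gives A² · L^5/30.
With L = 8.132: A² = 0.00084360 and A = 0.029045.

A^2 ≈ 0.0008436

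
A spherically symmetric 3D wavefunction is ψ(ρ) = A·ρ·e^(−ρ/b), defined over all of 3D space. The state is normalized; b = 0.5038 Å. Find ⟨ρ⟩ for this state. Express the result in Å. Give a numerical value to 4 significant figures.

⟨ρ⟩ = ∫ ρ |ψ|² 4πρ² dρ over the full domain.
Using ∫₀^∞ ρⁿ e^(−αρ) dρ = n!/αⁿ⁺¹, evaluating both integrals, ⟨ρ⟩ = 5·b/2.
With b = 0.5038, ⟨ρ⟩ = 1.2595.

⟨ρ⟩ ≈ 1.260 Å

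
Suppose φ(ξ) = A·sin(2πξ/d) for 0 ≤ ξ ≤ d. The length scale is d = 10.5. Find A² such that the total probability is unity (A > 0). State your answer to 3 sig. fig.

A^2 ≈ 0.190

Normalization requires ∫|φ|² dξ = 1, integrated from 0 to d.
Carrying out the integral gives A² · d/2.
Hence A² = 1/[d/2].
With d = 10.5: A² = 0.1905 and A = 0.4364.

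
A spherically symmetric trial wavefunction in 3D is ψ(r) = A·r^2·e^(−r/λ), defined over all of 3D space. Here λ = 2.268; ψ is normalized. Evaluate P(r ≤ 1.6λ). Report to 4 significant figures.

With dV = 4πr²dr, the probability is ∫|ψ|² dV over r ≤ 1.6λ.
The full normalization integral is A²·[45·π·λ^7/2] = 1, fixing A².
In terms of u = r/λ (A², 4π and the length scale all cancel between numerator and denominator), P = [∫_{0}^{1.6} u^6·e^(-2·u) du] / [∫_{0}^{∞} u^6·e^(-2·u) du].
An antiderivative of u^6·e^(-2·u) is -(4·u^6 + 12·u^5 + 30·u^4 + 60·u^3 + 90·u^2 + 90·u + 45)·e^(-2·u)/8; evaluating from 0 to 1.6 gives ≈ 0.250982, while the full integral is 45/8.
The region integral divided by the full integral gives P = 0.044619.

P ≈ 0.04462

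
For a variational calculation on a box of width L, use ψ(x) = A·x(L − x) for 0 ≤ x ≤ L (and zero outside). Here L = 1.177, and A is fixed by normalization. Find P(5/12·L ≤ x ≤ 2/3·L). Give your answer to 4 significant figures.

The probability is P = ∫ |ψ|² dx over [5/12·L, 2/3·L].
With A² fixed by ∫|ψ|² = 1, i.e. A² = (L^5/30)^(−1), substitute and integrate.
Let u = x/L; then A² and the length scale cancel, so P = ∫_{5/12}^{2/3} u^2·(1 - u)^2 du ÷ ∫_{0}^{1} u^2·(1 - u)^2 du.
With ∫ u^2·(1 - u)^2 du = u^3·(6·u^2 - 15·u + 10)/30 + C, the region integral is ≈ 0.0147835 and the full one is 1/30.
Evaluating gives P = 0.44350.

P ≈ 0.4435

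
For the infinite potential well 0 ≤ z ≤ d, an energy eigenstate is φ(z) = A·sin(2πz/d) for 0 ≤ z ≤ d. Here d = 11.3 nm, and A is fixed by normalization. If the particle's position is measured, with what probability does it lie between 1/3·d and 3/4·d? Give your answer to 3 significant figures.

|φ|² is the probability density, so P = ∫_{1/3·d}^{3/4·d} |φ|² dz.
With A² fixed by ∫|φ|² = 1, i.e. A² = (d/2)^(−1), substitute and integrate.
Substituting u = z/d, A² and the length scale cancel in the ratio: P = ∫_{1/3}^{3/4} sin(2·π·u)^2 du / ∫_{0}^{1} sin(2·π·u)^2 du.
An antiderivative of sin(2·π·u)^2 is u/2 - sin(4·π·u)/(8·π); evaluating from 1/3 to 3/4 gives -√(3)/(16·π) + 5/24, while the full integral is 1/2.
Evaluating gives P = -√(3)/(8·π) + 5/12.

P ≈ 0.348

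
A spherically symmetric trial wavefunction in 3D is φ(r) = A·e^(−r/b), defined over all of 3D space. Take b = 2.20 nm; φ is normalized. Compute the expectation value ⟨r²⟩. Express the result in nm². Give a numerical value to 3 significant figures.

⟨r²⟩ = ∫ r^2 |φ|² 4πr² dr over the full domain.
The ratio of the moment integral to the normalization integral gives ⟨r²⟩ = 3·b^2.
Putting b = 2.20 gives 14.52.

⟨r^2⟩ ≈ 14.5 nm^2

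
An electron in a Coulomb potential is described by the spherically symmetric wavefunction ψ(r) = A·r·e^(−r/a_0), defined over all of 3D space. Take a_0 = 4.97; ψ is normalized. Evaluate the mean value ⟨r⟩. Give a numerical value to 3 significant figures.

The expectation value is the |ψ|²-weighted average of r: ∫ r|ψ|² 4πr² dr.
Evaluating both integrals, ⟨r⟩ = 5·a_0/2.
With a_0 = 4.97, ⟨r⟩ = 12.43.

⟨r⟩ ≈ 12.4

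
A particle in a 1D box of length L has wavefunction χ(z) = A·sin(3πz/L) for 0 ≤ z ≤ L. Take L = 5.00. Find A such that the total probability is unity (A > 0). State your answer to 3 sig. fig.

We need A² ∫|f|² dz = 1, taking the integral from 0 to L.
Using sin²θ = (1 − cos 2θ)/2, the integral (without the A² prefactor) comes out to L/2.
So A² = (L/2)^(−1).
With L = 5.00: A² = 0.4000 and A = 0.6325.

A ≈ 0.632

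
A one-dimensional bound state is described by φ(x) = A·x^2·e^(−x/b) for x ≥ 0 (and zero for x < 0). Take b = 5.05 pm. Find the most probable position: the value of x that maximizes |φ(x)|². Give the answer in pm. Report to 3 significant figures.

x ≈ 10.1 pm

Set d/dx [|φ(x)|²] = 0 and solve for x > 0.
Solving yields x = 2·b.
With b = 5.05, the most probable position is 10.10 pm.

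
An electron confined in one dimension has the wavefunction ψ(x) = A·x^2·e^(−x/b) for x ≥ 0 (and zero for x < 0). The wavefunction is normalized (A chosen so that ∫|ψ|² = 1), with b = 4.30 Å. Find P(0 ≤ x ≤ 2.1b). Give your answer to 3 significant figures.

P ≈ 0.410

|ψ|² is the probability density, so P = ∫_{0}^{2.1b} |ψ|² dx.
The normalization integral ∫|ψ|²dx over the whole domain equals 3·b^5/4·A², and A² cancels in the ratio.
In terms of u = x/b (A² and the length scale cancel between numerator and denominator), P = [∫_{0}^{2.1} u^4·e^(-2·u) du] / [∫_{0}^{∞} u^4·e^(-2·u) du].
An antiderivative of u^4·e^(-2·u) is -(u^4/2 + u^3 + 3·u^2/2 + 3·u/2 + 3/4)·e^(-2·u); evaluating from 0 to 2.1 gives ≈ 0.30763, while the full integral is 3/4.
This works out to P = 0.4102.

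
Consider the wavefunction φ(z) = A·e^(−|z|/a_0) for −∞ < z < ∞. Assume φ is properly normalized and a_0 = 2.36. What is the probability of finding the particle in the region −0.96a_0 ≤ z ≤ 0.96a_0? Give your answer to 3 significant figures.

P = ∫_{−0.96a_0}^{0.96a_0} |φ(z)|² dz.
Since A² = 1/(a_0), this is the region integral divided by the full normalization integral.
Both integrals are even about z = 0, so only the z ≥ 0 halves are needed (the factors of 2 cancel). Let u = z/a_0; then A² and the length scale cancel, so P = ∫_{0}^{0.96} e^(-2·u) du ÷ ∫_{0}^{∞} e^(-2·u) du.
With ∫ e^(-2·u) du = -e^(-2·u)/2 + C, the region integral is 1/2 - e^(-48/25)/2 and the full one is 1/2.
This works out to P = 0.8534.

P ≈ 0.853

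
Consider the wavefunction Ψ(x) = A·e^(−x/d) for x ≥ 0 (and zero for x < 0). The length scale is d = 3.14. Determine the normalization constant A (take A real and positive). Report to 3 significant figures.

A ≈ 0.798

Require ∫ |Ψ|² dx = 1 over the whole domain.
With ∫₀^∞ x^0 e^(−αx) dx = 0!/α^1, the integral (without the A² prefactor) comes out to d/2.
So A² = (d/2)^(−1).
With d = 3.14: A² = 0.6369 and A = 0.7981.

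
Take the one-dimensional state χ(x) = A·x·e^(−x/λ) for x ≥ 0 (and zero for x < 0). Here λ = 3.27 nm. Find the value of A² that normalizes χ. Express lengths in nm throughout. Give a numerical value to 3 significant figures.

A^2 ≈ 0.114 nm^(-3)

The normalization condition is ∫|χ|² dx = 1 from 0 to ∞.
Carrying out the integral gives A² · λ^3/4.
Plugging in λ = 3.27 yields A = 0.3382.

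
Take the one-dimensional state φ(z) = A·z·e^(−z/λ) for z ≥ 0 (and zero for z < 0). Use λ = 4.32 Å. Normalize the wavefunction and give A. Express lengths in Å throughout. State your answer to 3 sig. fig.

A ≈ 0.223 Å^(-3/2)

The normalization condition is ∫|φ|² dz = 1 from 0 to ∞.
Carrying out the integral gives A² · λ^3/4.
So A² = (λ^3/4)^(−1).
With λ = 4.32: A² = 0.04961 and A = 0.2227.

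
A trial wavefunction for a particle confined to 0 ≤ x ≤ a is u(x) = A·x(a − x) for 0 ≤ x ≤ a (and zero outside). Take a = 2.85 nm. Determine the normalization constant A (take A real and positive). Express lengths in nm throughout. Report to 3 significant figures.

The normalization condition is ∫|u|² dx = 1 from 0 to a.
Expanding the polynomial and integrating term by term, the integral (without the A² prefactor) comes out to a^5/30.
Setting this equal to 1 gives A² = 1/(a^5/30).
Plugging in a = 2.85 yields A = 0.3994.

A ≈ 0.399 nm^(-5/2)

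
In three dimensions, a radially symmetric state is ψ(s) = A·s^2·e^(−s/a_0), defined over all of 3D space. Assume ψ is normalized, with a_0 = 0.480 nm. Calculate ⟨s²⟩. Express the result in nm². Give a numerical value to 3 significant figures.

By definition ⟨s²⟩ = ∫ s^2 |ψ(s)|² 4πs² ds.
Evaluating both integrals, ⟨s²⟩ = 14·a_0^2.
With a_0 = 0.480, ⟨s^2⟩ = 3.226.

⟨s^2⟩ ≈ 3.23 nm^2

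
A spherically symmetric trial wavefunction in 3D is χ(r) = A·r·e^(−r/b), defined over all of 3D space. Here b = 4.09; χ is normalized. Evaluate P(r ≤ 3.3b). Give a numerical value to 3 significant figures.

P ≈ 0.787

P = ∫ |χ|² 4πr² dr over r ≤ 3.3b.
A² is fixed by ∫₀^∞ 4πr²|χ|² dr = 1, i.e. A² = (3·π·b^5)^(−1).
Let u = r/b; then A², 4π and the length scale all cancel, so P = ∫_{0}^{3.3} u^4·e^(-2·u) du ÷ ∫_{0}^{∞} u^4·e^(-2·u) du.
Using ∫ u^4·e^(-2·u) du = -(u^4/2 + u^3 + 3·u^2/2 + 3·u/2 + 3/4)·e^(-2·u), the numerator is ≈ 0.59047 and the denominator is 3/4.
This evaluates to P = 0.7873.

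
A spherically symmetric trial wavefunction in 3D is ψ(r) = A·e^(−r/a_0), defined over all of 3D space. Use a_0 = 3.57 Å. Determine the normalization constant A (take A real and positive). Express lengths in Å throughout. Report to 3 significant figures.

The normalization condition is ∫|ψ|² 4πr² dr = 1 from 0 to ∞.
The angular integral contributes 4π, leaving ∫₀^∞ r²|ψ|² dr.
Recall ∫₀^∞ r^m e^(−r/β) dr = m!·β^(m+1), with ψ = A·e^(−r/a_0), the integral evaluates to A²·[π·a_0^3].
With a_0 = 3.57: A² = 0.006996 and A = 0.08364.

A ≈ 0.0836 Å^(-3/2)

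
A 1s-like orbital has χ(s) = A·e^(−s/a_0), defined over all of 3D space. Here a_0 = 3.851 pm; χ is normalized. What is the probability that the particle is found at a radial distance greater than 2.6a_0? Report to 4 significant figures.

Integrate the radial probability density 4πs²|χ|² over s > 2.6a_0.
Normalization gives A² = 1/(π·a_0^3).
In terms of u = s/a_0 (A², 4π and the length scale all cancel between numerator and denominator), P = [∫_{2.6}^{∞} u^2·e^(-2·u) du] / [∫_{0}^{∞} u^2·e^(-2·u) du].
With ∫ u^2·e^(-2·u) du = -(2·u^2 + 2·u + 1)·e^(-2·u)/4 + C, the region integral is 493·e^(-26/5)/100 and the full one is 1/4.
This evaluates to P = 0.10879.

P ≈ 0.1088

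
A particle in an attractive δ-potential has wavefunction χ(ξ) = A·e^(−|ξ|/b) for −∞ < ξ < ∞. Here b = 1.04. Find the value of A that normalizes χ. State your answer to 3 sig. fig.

A ≈ 0.981

Normalization requires ∫|χ|² dξ = 1, integrated from −∞ to ∞.
With ∫₀^∞ ξ^0 e^(−αξ) dξ = 0!/α^1, carrying out the integral gives A² · b.
Hence A² = 1/[b].
Substituting b = 1.04 gives A² = 0.9615, so A = 0.9806.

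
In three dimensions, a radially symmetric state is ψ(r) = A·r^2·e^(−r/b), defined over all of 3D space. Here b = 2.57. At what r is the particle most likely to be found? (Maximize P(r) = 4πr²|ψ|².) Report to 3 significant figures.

The maximum of P(r) = 4πr²|ψ|² occurs where its derivative vanishes.
This gives r = 3·b.
With b = 2.57, the most probable radial distance is 7.710.

r ≈ 7.71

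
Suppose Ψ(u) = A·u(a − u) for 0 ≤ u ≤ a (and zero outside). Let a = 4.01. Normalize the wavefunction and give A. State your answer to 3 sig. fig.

A ≈ 0.170

Require ∫ |Ψ|² du = 1 over the whole domain.
Expanding the polynomial and integrating term by term, with Ψ = A·u(a − u), the integral evaluates to A²·[a^5/30].
Setting this equal to 1 gives A² = 1/(a^5/30).
Plugging in a = 4.01 yields A = 0.1701.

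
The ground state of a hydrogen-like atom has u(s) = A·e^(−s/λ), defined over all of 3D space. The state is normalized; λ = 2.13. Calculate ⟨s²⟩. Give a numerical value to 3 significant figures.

⟨s^2⟩ ≈ 13.6

The expectation value is the |u|²-weighted average of s^2: ∫ s^2|u|² 4πs² ds.
Using ∫₀^∞ sⁿ e^(−αs) ds = n!/αⁿ⁺¹, evaluating both integrals, ⟨s²⟩ = 3·λ^2.
Putting λ = 2.13 gives 13.61.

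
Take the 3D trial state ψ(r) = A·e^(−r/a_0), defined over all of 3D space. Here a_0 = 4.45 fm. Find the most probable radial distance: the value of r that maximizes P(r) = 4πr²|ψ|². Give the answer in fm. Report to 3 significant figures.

r ≈ 4.45 fm

Set d/dr [P(r) = 4πr²|ψ|²] = 0 and solve for r > 0.
Solving yields r = a_0.
With a_0 = 4.45, the most probable radial distance is 4.450 fm.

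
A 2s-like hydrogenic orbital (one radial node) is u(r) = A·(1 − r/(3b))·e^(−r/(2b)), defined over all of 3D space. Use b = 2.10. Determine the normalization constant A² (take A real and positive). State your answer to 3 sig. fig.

The normalization condition is ∫|u|² 4πr² dr = 1 from 0 to ∞.
Recall ∫₀^∞ r^m e^(−r/β) dr = m!·β^(m+1), ∫|u|² 4πr² dr = A²·(8·π·b^3/3).
So A² = (8·π·b^3/3)^(−1).
With b = 2.10: A² = 0.01289 and A = 0.1135.

A^2 ≈ 0.0129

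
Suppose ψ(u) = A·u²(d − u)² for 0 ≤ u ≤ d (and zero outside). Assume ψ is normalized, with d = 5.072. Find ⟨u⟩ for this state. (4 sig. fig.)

The expectation value is the |ψ|²-weighted average of u: ∫ u|ψ|² du.
Expanding the polynomial and integrating term by term, since the A² factors cancel between numerator and denominator, ⟨u⟩ = d/2.
With d = 5.072, ⟨u⟩ = 2.5360.

⟨u⟩ ≈ 2.536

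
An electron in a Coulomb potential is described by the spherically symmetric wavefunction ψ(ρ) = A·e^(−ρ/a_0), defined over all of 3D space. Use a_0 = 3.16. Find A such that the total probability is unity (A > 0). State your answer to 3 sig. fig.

A ≈ 0.100

Require ∫ |ψ|² 4πρ² dρ = 1 over the whole domain.
In 3D with spherical symmetry the volume element is 4πρ² dρ.
Carrying out the integral gives A² · π·a_0^3.
So A² = (π·a_0^3)^(−1).
Substituting a_0 = 3.16 gives A² = 0.01009, so A = 0.1004.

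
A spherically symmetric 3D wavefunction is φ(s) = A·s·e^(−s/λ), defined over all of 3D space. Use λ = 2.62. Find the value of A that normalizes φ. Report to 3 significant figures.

Require ∫ |φ|² 4πs² ds = 1 over the whole domain.
(Spherical symmetry: dV = 4πs² ds.)
With ∫₀^∞ s^4 e^(−αs) ds = 4!/α^5, ∫|φ|² 4πs² ds = A²·(3·π·λ^5).
So A² = (3·π·λ^5)^(−1).
Plugging in λ = 2.62 yields A = 0.02932.

A ≈ 0.0293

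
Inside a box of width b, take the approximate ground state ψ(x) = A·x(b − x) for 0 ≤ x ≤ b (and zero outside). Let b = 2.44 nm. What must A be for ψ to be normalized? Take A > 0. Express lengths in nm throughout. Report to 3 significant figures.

Require ∫ |ψ|² dx = 1 over the whole domain.
∫|ψ|² dx = A²·(b^5/30).
With b = 2.44: A² = 0.3469 and A = 0.5890.

A ≈ 0.589 nm^(-5/2)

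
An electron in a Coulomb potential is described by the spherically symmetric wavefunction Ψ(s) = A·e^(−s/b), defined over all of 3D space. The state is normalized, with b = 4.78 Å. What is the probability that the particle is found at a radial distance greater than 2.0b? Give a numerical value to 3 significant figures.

Integrate the radial probability density 4πs²|Ψ|² over s > 2.0b.
Normalization gives A² = 1/(π·b^3).
Substituting u = s/b, A², 4π and the length scale all cancel in the ratio: P = ∫_{2.0}^{∞} u^2·e^(-2·u) du / ∫_{0}^{∞} u^2·e^(-2·u) du.
With ∫ u^2·e^(-2·u) du = -(2·u^2 + 2·u + 1)·e^(-2·u)/4 + C, the region integral is 13·e^(-4)/4 and the full one is 1/4.
This evaluates to P = 0.2381.

P ≈ 0.238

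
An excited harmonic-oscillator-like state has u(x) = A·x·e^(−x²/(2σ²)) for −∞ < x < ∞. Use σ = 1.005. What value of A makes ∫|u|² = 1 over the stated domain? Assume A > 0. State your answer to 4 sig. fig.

The normalization condition is ∫|u|² dx = 1 from −∞ to ∞.
With ∫_{−∞}^{∞} x^(2m) e^(−αx²) dx = (2m−1)!!·√π / (2^m α^(m+1/2)), the integral (without the A² prefactor) comes out to √(π)·σ^3/2.
With σ = 1.005: A² = 1.1116 and A = 1.0543.

A ≈ 1.054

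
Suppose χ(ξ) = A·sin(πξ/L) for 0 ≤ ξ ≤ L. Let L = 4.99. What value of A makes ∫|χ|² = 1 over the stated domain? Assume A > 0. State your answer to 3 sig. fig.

A ≈ 0.633

We need A² ∫|f|² dξ = 1, taking the integral from 0 to L.
With ∫₀^L sin²(nπξ/L) dξ = L/2, ∫|χ|² dξ = A²·(L/2).
Setting this equal to 1 gives A² = 1/(L/2).
With L = 4.99: A² = 0.4008 and A = 0.6331.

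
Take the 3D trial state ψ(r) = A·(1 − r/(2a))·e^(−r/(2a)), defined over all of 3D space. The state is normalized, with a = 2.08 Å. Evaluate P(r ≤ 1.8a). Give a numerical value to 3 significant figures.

P ≈ 0.0525

Integrate the radial probability density 4πr²|ψ|² over r ≤ 1.8a.
The full normalization integral is A²·[8·π·a^3] = 1, fixing A².
Substituting u = r/a, A², 4π and the length scale all cancel in the ratio: P = ∫_{0}^{1.8} u^2·(1 - u/2)^2·e^(-u) du / ∫_{0}^{∞} u^2·(1 - u/2)^2·e^(-u) du.
An antiderivative of u^2·(1 - u/2)^2·e^(-u) is -(u^4/4 + u^2 + 2·u + 2)·e^(-u); evaluating from 0 to 1.8 gives ≈ 0.10495, while the full integral is 2.
This evaluates to P = 0.05247.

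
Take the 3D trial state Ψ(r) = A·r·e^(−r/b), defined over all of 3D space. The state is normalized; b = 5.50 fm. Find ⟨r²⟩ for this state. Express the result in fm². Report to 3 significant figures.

⟨r^2⟩ ≈ 227 fm^2

⟨r²⟩ = ∫ r^2 |Ψ|² 4πr² dr over the full domain.
With ∫₀^∞ r^6 e^(−αr) dr = 6!/α^7, evaluating both integrals, ⟨r²⟩ = 15·b^2/2.
Putting b = 5.50 gives 226.9.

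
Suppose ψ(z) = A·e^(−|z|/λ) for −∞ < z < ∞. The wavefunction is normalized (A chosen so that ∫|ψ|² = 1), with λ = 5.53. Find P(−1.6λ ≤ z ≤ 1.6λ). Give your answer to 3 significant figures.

P ≈ 0.959

|ψ|² is the probability density, so P = ∫_{−1.6λ}^{1.6λ} |ψ|² dz.
Since A² = 1/(λ), this is the region integral divided by the full normalization integral.
By symmetry take twice the z ≥ 0 contribution in numerator and denominator; the 2's cancel. In terms of u = z/λ (A² and the length scale cancel between numerator and denominator), P = [∫_{0}^{1.6} e^(-2·u) du] / [∫_{0}^{∞} e^(-2·u) du].
Using ∫ e^(-2·u) du = -e^(-2·u)/2, the numerator is 1/2 - e^(-16/5)/2 and the denominator is 1/2.
Evaluating gives P = 0.9592.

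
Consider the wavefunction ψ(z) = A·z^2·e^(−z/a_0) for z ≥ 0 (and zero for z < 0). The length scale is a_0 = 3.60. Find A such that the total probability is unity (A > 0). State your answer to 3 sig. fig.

A ≈ 0.0470

Normalization requires ∫|ψ|² dz = 1, integrated from 0 to ∞.
Recall ∫₀^∞ z^m e^(−z/β) dz = m!·β^(m+1), the integral (without the A² prefactor) comes out to 3·a_0^5/4.
Hence A² = 1/[3·a_0^5/4].
With a_0 = 3.60: A² = 0.002205 and A = 0.04696.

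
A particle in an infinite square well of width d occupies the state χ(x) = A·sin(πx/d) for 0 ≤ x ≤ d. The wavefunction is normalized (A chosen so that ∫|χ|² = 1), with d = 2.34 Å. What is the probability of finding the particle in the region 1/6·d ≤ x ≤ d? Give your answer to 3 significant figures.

The probability is P = ∫ |χ|² dx over [1/6·d, d].
The normalization integral ∫|χ|²dx over the whole domain equals d/2·A², and A² cancels in the ratio.
Substituting u = x/d, A² and the length scale cancel in the ratio: P = ∫_{1/6}^{1} sin(π·u)^2 du / ∫_{0}^{1} sin(π·u)^2 du.
With ∫ sin(π·u)^2 du = u/2 - sin(2·π·u)/(4·π) + C, the region integral is √(3)/(8·π) + 5/12 and the full one is 1/2.
The result is P = √(3)/(4·π) + 5/6.

P ≈ 0.971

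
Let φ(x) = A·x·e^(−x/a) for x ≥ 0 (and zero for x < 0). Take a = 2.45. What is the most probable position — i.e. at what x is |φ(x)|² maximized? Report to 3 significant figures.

x ≈ 2.45

Set d/dx [|φ(x)|²] = 0 and solve for x > 0.
This gives x = a.
With a = 2.45, the most probable position is 2.450.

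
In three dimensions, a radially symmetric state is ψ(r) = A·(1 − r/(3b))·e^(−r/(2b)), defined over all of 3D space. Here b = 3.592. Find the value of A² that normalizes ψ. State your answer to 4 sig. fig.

A^2 ≈ 0.002576

We need A² ∫|f|² 4πr² dr = 1, taking the integral from 0 to ∞.
In 3D with spherical symmetry the volume element is 4πr² dr.
∫|ψ|² 4πr² dr = A²·(8·π·b^3/3).
Setting this equal to 1 gives A² = 1/(8·π·b^3/3).
Plugging in b = 3.592 yields A = 0.050750.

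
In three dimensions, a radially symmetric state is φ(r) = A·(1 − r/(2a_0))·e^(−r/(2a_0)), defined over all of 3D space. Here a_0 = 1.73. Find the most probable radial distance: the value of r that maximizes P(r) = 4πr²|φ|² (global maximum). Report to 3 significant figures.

Set d/dr [P(r) = 4πr²|φ|²] = 0 and solve for r > 0.
Solving yields r = a_0·(√(5) + 3).
With a_0 = 1.73, the most probable radial distance is 9.058.

r ≈ 9.06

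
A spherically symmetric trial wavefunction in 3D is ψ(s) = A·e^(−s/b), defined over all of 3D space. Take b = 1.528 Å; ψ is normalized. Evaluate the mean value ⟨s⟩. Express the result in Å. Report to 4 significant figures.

⟨s⟩ = ∫ s |ψ|² 4πs² ds over the full domain.
Using ∫₀^∞ sⁿ e^(−αs) ds = n!/αⁿ⁺¹, since the A² factors cancel between numerator and denominator, ⟨s⟩ = 3·b/2.
Putting b = 1.528 gives 2.2920.

⟨s⟩ ≈ 2.292 Å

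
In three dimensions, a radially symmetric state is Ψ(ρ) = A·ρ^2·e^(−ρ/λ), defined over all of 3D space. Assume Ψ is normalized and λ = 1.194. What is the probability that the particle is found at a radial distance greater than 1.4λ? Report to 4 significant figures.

P ≈ 0.9756

With dV = 4πρ²dρ, the probability is ∫|Ψ|² dV over ρ > 1.4λ.
Normalization gives A² = 1/(45·π·λ^7/2).
Substituting u = ρ/λ, A², 4π and the length scale all cancel in the ratio: P = ∫_{1.4}^{∞} u^6·e^(-2·u) du / ∫_{0}^{∞} u^6·e^(-2·u) du.
Using ∫ u^6·e^(-2·u) du = -(4·u^6 + 12·u^5 + 30·u^4 + 60·u^3 + 90·u^2 + 90·u + 45)·e^(-2·u)/8, the numerator is ≈ 5.48769 and the denominator is 45/8.
Taking the ratio yields P = 0.97559.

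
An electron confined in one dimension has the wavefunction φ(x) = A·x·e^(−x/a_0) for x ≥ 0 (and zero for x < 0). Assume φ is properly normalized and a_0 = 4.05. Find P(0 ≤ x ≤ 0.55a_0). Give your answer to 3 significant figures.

P ≈ 0.0996

P = ∫_{0}^{0.55a_0} |φ(x)|² dx.
With A² fixed by ∫|φ|² = 1, i.e. A² = (a_0^3/4)^(−1), substitute and integrate.
Let u = x/a_0; then A² and the length scale cancel, so P = ∫_{0}^{0.55} u^2·e^(-2·u) du ÷ ∫_{0}^{∞} u^2·e^(-2·u) du.
An antiderivative of u^2·e^(-2·u) is -(2·u^2 + 2·u + 1)·e^(-2·u)/4; evaluating from 0 to 0.55 gives 1/4 - 541·e^(-11/10)/800, while the full integral is 1/4.
Evaluating gives P = 0.09958.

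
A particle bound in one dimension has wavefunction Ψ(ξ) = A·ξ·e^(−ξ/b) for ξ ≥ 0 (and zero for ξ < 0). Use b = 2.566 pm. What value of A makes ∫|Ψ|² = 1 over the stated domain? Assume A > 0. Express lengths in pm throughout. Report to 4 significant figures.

A ≈ 0.4866 pm^(-3/2)

Require ∫ |Ψ|² dξ = 1 over the whole domain.
With Ψ = A·ξ·e^(−ξ/b), the integral evaluates to A²·[b^3/4].
Substituting b = 2.566 gives A² = 0.23675, so A = 0.48657.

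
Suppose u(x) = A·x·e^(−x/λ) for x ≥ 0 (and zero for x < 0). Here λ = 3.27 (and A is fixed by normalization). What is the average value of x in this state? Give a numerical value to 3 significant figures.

By definition ⟨x⟩ = ∫ x |u(x)|² dx.
With ∫₀^∞ x^3 e^(−αx) dx = 3!/α^4, evaluating both integrals, ⟨x⟩ = 3·λ/2.
Putting λ = 3.27 gives 4.905.

⟨x⟩ ≈ 4.91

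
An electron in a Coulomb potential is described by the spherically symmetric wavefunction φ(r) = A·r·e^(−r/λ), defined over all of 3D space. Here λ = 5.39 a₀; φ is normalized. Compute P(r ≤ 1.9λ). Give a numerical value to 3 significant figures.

P ≈ 0.332

P = ∫ |φ|² 4πr² dr over r ≤ 1.9λ.
Normalization gives A² = 1/(3·π·λ^5).
In terms of u = r/λ (A², 4π and the length scale all cancel between numerator and denominator), P = [∫_{0}^{1.9} u^4·e^(-2·u) du] / [∫_{0}^{∞} u^4·e^(-2·u) du].
With ∫ u^4·e^(-2·u) du = -(u^4/2 + u^3 + 3·u^2/2 + 3·u/2 + 3/4)·e^(-2·u) + C, the region integral is ≈ 0.24912 and the full one is 3/4.
Taking the ratio yields P = 0.3322.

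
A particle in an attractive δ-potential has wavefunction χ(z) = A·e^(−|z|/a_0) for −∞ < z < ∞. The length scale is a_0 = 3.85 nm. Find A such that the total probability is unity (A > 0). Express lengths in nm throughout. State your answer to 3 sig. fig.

Normalization requires ∫|χ|² dz = 1, integrated from −∞ to ∞.
With ∫₀^∞ z^0 e^(−αz) dz = 0!/α^1, ∫|χ|² dz = A²·(a_0).
Hence A² = 1/[a_0].
Substituting a_0 = 3.85 gives A² = 0.2597, so A = 0.5096.

A ≈ 0.510 nm^(-1/2)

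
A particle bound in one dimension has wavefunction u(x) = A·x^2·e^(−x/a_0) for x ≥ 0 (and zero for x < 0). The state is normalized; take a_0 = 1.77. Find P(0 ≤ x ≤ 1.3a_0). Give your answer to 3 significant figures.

P = ∫_{0}^{1.3a_0} |u(x)|² dx.
With A² fixed by ∫|u|² = 1, i.e. A² = (3·a_0^5/4)^(−1), substitute and integrate.
In terms of t = x/a_0 (A² and the length scale cancel between numerator and denominator), P = [∫_{0}^{1.3} t^4·e^(-2·t) dt] / [∫_{0}^{∞} t^4·e^(-2·t) dt].
With ∫ t^4·e^(-2·t) dt = -(t^4/2 + t^3 + 3·t^2/2 + 3·t/2 + 3/4)·e^(-2·t) + C, the region integral is ≈ 0.091932 and the full one is 3/4.
Taking the ratio, P = 0.1226.

P ≈ 0.123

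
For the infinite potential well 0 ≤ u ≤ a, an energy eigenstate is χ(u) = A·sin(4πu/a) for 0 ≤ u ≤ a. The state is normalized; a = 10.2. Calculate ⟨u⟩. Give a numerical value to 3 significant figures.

⟨u⟩ ≈ 5.10

The expectation value is the |χ|²-weighted average of u: ∫ u|χ|² du.
Using sin²θ = (1 − cos 2θ)/2, evaluating both integrals, ⟨u⟩ = a/2.
With a = 10.2, ⟨u⟩ = 5.100.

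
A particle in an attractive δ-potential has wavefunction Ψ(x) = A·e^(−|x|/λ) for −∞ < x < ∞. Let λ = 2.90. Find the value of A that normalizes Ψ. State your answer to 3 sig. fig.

A ≈ 0.587

We need A² ∫|f|² dx = 1, taking the integral from −∞ to ∞.
Carrying out the integral gives A² · λ.
Hence A² = 1/[λ].
Substituting λ = 2.90 gives A² = 0.3448, so A = 0.5872.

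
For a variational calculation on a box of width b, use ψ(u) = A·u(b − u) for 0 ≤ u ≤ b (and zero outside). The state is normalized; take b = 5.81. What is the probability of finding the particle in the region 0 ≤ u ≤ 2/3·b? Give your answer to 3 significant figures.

P = ∫_{0}^{2/3·b} |ψ(u)|² du.
With A² fixed by ∫|ψ|² = 1, i.e. A² = (b^5/30)^(−1), substitute and integrate.
Substituting t = u/b, A² and the length scale cancel in the ratio: P = ∫_{0}^{2/3} t^2·(1 - t)^2 dt / ∫_{0}^{1} t^2·(1 - t)^2 dt.
With ∫ t^2·(1 - t)^2 dt = t^3·(6·t^2 - 15·t + 10)/30 + C, the region integral is 32/1215 and the full one is 1/30.
The result is P = 64/81.

P ≈ 0.790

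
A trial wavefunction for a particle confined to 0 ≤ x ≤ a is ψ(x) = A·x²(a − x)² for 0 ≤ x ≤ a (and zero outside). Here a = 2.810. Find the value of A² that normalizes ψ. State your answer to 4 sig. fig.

Require ∫ |ψ|² dx = 1 over the whole domain.
Expanding the polynomial and integrating term by term, ∫|ψ|² dx = A²·(a^9/630).
Setting this equal to 1 gives A² = 1/(a^9/630).
Substituting a = 2.810 gives A² = 0.057674, so A = 0.24016.

A^2 ≈ 0.05767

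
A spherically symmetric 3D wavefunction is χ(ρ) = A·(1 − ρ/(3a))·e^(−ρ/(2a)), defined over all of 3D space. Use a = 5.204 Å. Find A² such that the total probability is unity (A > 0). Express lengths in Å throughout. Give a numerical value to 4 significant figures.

A^2 ≈ 0.0008470 Å^(-3)

Require ∫ |χ|² 4πρ² dρ = 1 over the whole domain.
In 3D with spherical symmetry the volume element is 4πρ² dρ.
Using ∫₀^∞ ρⁿ e^(−αρ) dρ = n!/αⁿ⁺¹, carrying out the integral gives A² · 8·π·a^3/3.
So A² = (8·π·a^3/3)^(−1).
Plugging in a = 5.204 yields A = 0.029103.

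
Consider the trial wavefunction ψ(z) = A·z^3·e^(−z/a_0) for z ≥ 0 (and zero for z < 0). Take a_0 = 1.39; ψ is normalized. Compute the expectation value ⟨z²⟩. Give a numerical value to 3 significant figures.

By definition ⟨z²⟩ = ∫ z^2 |ψ(z)|² dz.
The ratio of the moment integral to the normalization integral gives ⟨z²⟩ = 14·a_0^2.
Putting a_0 = 1.39 gives 27.05.

⟨z^2⟩ ≈ 27.0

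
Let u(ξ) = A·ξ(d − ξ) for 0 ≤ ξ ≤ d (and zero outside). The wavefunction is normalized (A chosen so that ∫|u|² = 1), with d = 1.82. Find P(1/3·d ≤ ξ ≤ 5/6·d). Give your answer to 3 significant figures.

The probability is P = ∫ |u|² dξ over [1/3·d, 5/6·d].
With A² fixed by ∫|u|² = 1, i.e. A² = (d^5/30)^(−1), substitute and integrate.
Substituting t = ξ/d, A² and the length scale cancel in the ratio: P = ∫_{1/3}^{5/6} t^2·(1 - t)^2 dt / ∫_{0}^{1} t^2·(1 - t)^2 dt.
Using ∫ t^2·(1 - t)^2 dt = t^3·(6·t^2 - 15·t + 10)/30, the numerator is 163/6480 and the denominator is 1/30.
This works out to P = 163/216.

P ≈ 0.755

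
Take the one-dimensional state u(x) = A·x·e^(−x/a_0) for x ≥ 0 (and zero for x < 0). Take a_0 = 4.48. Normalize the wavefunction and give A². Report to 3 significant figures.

The normalization condition is ∫|u|² dx = 1 from 0 to ∞.
Recall ∫₀^∞ x^m e^(−x/β) dx = m!·β^(m+1), with u = A·x·e^(−x/a_0), the integral evaluates to A²·[a_0^3/4].
Setting this equal to 1 gives A² = 1/(a_0^3/4).
With a_0 = 4.48: A² = 0.04449 and A = 0.2109.

A^2 ≈ 0.0445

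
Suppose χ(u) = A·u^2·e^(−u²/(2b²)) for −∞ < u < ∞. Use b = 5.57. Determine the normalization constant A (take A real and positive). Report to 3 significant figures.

The normalization condition is ∫|χ|² du = 1 from −∞ to ∞.
With χ = A·u^2·e^(−u²/(2b²)), the integral evaluates to A²·[3·√(π)·b^5/4].
Setting this equal to 1 gives A² = 1/(3·√(π)·b^5/4).
Substituting b = 5.57 gives A² = 0.0001403, so A = 0.01185.

A ≈ 0.0118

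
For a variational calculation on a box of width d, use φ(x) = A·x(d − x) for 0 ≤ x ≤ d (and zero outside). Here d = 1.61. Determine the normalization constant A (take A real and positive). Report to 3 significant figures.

The normalization condition is ∫|φ|² dx = 1 from 0 to d.
Expanding the polynomial and integrating term by term, ∫|φ|² dx = A²·(d^5/30).
Setting this equal to 1 gives A² = 1/(d^5/30).
With d = 1.61: A² = 2.773 and A = 1.665.

A ≈ 1.67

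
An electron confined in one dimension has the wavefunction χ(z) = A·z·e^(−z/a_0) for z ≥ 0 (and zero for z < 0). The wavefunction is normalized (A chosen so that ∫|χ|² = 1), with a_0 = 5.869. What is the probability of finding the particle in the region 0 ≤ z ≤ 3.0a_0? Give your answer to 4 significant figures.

P ≈ 0.9380

P = ∫_{0}^{3.0a_0} |χ(z)|² dz.
The normalization integral ∫|χ|²dz over the whole domain equals a_0^3/4·A², and A² cancels in the ratio.
Let u = z/a_0; then A² and the length scale cancel, so P = ∫_{0}^{3.0} u^2·e^(-2·u) du ÷ ∫_{0}^{∞} u^2·e^(-2·u) du.
Using ∫ u^2·e^(-2·u) du = -(2·u^2 + 2·u + 1)·e^(-2·u)/4, the numerator is 1/4 - 25·e^(-6)/4 and the denominator is 1/4.
Taking the ratio, P = 0.93803.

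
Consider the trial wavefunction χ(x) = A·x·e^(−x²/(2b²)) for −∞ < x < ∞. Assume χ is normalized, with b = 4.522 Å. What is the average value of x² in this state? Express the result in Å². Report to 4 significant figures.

⟨x²⟩ = ∫ x^2 |χ|² dx over the full domain.
Using the Gaussian integral ∫_{−∞}^{∞} e^(−αx²) dx = √(π/α), the ratio of the moment integral to the normalization integral gives ⟨x²⟩ = 3·b^2/2.
Putting b = 4.522 gives 30.673.

⟨x^2⟩ ≈ 30.67 Å^2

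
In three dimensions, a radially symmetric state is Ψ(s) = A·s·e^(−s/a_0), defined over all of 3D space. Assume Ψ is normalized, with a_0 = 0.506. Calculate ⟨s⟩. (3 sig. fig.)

⟨s⟩ ≈ 1.27

The expectation value is the |Ψ|²-weighted average of s: ∫ s|Ψ|² 4πs² ds.
Evaluating both integrals, ⟨s⟩ = 5·a_0/2.
With a_0 = 0.506, ⟨s⟩ = 1.265.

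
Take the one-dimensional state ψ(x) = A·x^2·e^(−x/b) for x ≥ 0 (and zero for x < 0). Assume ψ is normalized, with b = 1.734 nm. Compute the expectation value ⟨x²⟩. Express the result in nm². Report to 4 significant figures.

⟨x²⟩ = ∫ x^2 |ψ|² dx over the full domain.
With ∫₀^∞ x^6 e^(−αx) dx = 6!/α^7, evaluating both integrals, ⟨x²⟩ = 15·b^2/2.
With b = 1.734, ⟨x^2⟩ = 22.551.

⟨x^2⟩ ≈ 22.55 nm^2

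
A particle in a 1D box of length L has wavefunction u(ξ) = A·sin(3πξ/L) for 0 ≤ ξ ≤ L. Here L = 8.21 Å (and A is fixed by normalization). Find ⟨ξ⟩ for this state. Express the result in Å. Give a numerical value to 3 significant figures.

⟨ξ⟩ ≈ 4.11 Å

⟨ξ⟩ = ∫ ξ |u|² dξ over the full domain.
With ∫₀^L sin²(nπξ/L) dξ = L/2, since the A² factors cancel between numerator and denominator, ⟨ξ⟩ = L/2.
Putting L = 8.21 gives 4.105.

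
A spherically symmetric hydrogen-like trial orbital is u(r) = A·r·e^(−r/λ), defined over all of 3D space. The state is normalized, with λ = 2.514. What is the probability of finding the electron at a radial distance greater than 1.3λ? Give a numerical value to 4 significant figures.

Integrate the radial probability density 4πr²|u|² over r > 1.3λ.
A² is fixed by ∫₀^∞ 4πr²|u|² dr = 1, i.e. A² = (3·π·λ^5)^(−1).
Substituting t = r/λ, A², 4π and the length scale all cancel in the ratio: P = ∫_{1.3}^{∞} t^4·e^(-2·t) dt / ∫_{0}^{∞} t^4·e^(-2·t) dt.
With ∫ t^4·e^(-2·t) dt = -(t^4/2 + t^3 + 3·t^2/2 + 3·t/2 + 3/4)·e^(-2·t) + C, the region integral is ≈ 0.658068 and the full one is 3/4.
This evaluates to P = 0.87742.

P ≈ 0.8774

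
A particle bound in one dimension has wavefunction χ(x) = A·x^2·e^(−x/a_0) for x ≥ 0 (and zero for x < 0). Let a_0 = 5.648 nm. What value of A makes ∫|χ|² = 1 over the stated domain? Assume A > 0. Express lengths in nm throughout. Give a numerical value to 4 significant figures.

A ≈ 0.01523 nm^(-5/2)

Require ∫ |χ|² dx = 1 over the whole domain.
With χ = A·x^2·e^(−x/a_0), the integral evaluates to A²·[3·a_0^5/4].
Hence A² = 1/[3·a_0^5/4].
Plugging in a_0 = 5.648 yields A = 0.015231.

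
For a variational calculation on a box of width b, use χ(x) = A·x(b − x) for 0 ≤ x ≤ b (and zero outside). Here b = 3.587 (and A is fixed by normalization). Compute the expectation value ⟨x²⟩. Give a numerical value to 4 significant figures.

⟨x^2⟩ ≈ 3.676

By definition ⟨x²⟩ = ∫ x^2 |χ(x)|² dx.
Expanding the polynomial and integrating term by term, evaluating both integrals, ⟨x²⟩ = 2·b^2/7.
Putting b = 3.587 gives 3.6762.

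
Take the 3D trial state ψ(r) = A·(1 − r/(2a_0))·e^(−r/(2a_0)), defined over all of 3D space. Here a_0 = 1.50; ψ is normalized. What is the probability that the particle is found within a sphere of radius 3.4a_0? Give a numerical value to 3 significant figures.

P ≈ 0.103

P = ∫ |ψ|² 4πr² dr over r ≤ 3.4a_0.
A² is fixed by ∫₀^∞ 4πr²|ψ|² dr = 1, i.e. A² = (8·π·a_0^3)^(−1).
In terms of u = r/a_0 (A², 4π and the length scale all cancel between numerator and denominator), P = [∫_{0}^{3.4} u^2·(1 - u/2)^2·e^(-u) du] / [∫_{0}^{∞} u^2·(1 - u/2)^2·e^(-u) du].
Using ∫ u^2·(1 - u/2)^2·e^(-u) du = -(u^4/4 + u^2 + 2·u + 2)·e^(-u), the numerator is ≈ 0.20557 and the denominator is 2.
Taking the ratio yields P = 0.1028.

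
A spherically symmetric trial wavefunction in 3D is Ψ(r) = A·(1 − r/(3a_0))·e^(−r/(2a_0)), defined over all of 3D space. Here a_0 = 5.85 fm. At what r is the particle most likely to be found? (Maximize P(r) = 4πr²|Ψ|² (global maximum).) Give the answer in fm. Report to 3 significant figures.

Set d/dr [P(r) = 4πr²|Ψ|²] = 0 and solve for r > 0.
Solving yields r = a_0.
With a_0 = 5.85, the most probable radial distance is 5.850 fm.

r ≈ 5.85 fm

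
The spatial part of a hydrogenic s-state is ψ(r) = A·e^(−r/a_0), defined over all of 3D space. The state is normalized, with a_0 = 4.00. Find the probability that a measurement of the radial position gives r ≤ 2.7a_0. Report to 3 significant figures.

With dV = 4πr²dr, the probability is ∫|ψ|² dV over r ≤ 2.7a_0.
Normalization gives A² = 1/(π·a_0^3).
In terms of u = r/a_0 (A², 4π and the length scale all cancel between numerator and denominator), P = [∫_{0}^{2.7} u^2·e^(-2·u) du] / [∫_{0}^{∞} u^2·e^(-2·u) du].
With ∫ u^2·e^(-2·u) du = -(2·u^2 + 2·u + 1)·e^(-2·u)/4 + C, the region integral is 1/4 - 1049·e^(-27/5)/200 and the full one is 1/4.
This evaluates to P = 0.9052.

P ≈ 0.905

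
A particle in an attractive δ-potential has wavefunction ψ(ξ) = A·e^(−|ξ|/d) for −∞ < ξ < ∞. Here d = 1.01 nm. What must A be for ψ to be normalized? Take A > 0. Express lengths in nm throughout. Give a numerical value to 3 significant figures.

Normalization requires ∫|ψ|² dξ = 1, integrated from −∞ to ∞.
Using ∫₀^∞ ξⁿ e^(−αξ) dξ = n!/αⁿ⁺¹, with ψ = A·e^(−|ξ|/d), the integral evaluates to A²·[d].
So A² = (d)^(−1).
With d = 1.01: A² = 0.9901 and A = 0.9950.

A ≈ 0.995 nm^(-1/2)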